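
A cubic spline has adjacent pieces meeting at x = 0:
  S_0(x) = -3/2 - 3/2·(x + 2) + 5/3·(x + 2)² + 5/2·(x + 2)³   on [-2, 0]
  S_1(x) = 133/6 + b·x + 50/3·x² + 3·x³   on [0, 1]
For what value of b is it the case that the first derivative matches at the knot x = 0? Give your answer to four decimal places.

35.1667

S_0'(x) = -3/2 + 10/3·(x + 2) + 15/2·(x + 2)², so S_0'(0) = 211/6. On the right, S_1'(0) = b, so b = 211/6.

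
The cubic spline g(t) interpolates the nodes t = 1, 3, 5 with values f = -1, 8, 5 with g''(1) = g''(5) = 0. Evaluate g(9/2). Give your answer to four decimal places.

Write m_i for g''(x_i). With h_i = 2, 2 and divided differences Δ_i = 9/2, -3/2, the continuity of g' gives the tridiagonal system
  2·m_0 + 8·m_1 + 2·m_2 = 6(Δ_1 - Δ_0) = -36
Natural end conditions: m_0 = m_2 = 0.
Hence m_0 = 0, m_1 = -9/2, m_2 = 0.
On [3, 5], g(t) = 8 + 3/2·(t - 3) - 9/4·(t - 3)² + 3/8·(t - 3)³.
With (t - 3) = 3/2: g(9/2) = 413/64.

6.4531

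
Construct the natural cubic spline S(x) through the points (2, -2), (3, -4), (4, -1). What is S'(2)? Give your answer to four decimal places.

-3.2500

With M_i denoting the second derivative at x_i, h_i = 1, 1, and Δ_i = (y_(i+1) − y_i)/h_i = -2, 3:
  1·M_0 + 4·M_1 + 1·M_2 = 6(Δ_1 - Δ_0) = 30
Natural end conditions: M_0 = M_2 = 0.
Solving the tridiagonal system: M_0 = 0, M_1 = 15/2, M_2 = 0.
On [2, 3], S'(x) = b_0 + 2c_0·(x - 2) + 3d_0·(x - 2)² with b_0 = Δ_0 - h_0(2M_0 + M_1)/6 = -13/4, c_0 = M_0/2 = 0, d_0 = (M_1 - M_0)/(6h_0) = 5/4. So S'(2) = -13/4.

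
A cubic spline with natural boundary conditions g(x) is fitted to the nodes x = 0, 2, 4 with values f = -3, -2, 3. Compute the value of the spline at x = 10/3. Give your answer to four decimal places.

1.0370

Put m_i = g'' at the i-th knot. Here h = (2, 2) and Δ = (1/2, 5/2), so the interior equations h_(i-1)·m_(i-1) + 2(h_(i-1)+h_i)·m_i + h_i·m_(i+1) = 6(Δ_i − Δ_(i-1)) read
  2·m_0 + 8·m_1 + 2·m_2 = 6(Δ_1 - Δ_0) = 12
Natural end conditions: m_0 = m_2 = 0.
Solving the tridiagonal system: m_0 = 0, m_1 = 3/2, m_2 = 0.
On [2, 4], g(x) = -2 + 3/2·(x - 2) + 3/4·(x - 2)² - 1/8·(x - 2)³.
With (x - 2) = 4/3: g(10/3) = 28/27.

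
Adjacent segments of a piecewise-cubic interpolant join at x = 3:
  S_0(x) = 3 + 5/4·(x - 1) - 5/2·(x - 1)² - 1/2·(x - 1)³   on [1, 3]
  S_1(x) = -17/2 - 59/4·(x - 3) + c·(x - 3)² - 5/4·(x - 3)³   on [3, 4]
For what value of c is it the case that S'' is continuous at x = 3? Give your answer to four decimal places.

S_0''(x) = -5 - 3·(x - 1), so S_0''(3) = -11. On the right, S_1''(3) = 2c, so c = -11/2.

-5.5000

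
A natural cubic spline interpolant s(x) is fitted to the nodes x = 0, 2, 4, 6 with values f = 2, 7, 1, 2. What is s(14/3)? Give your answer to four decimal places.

0.3704

With σ_i denoting the second derivative at x_i, h_i = 2, 2, 2, and Δ_i = (y_(i+1) − y_i)/h_i = 5/2, -3, 1/2:
  2·σ_0 + 8·σ_1 + 2·σ_2 = 6(Δ_1 - Δ_0) = -33
  2·σ_1 + 8·σ_2 + 2·σ_3 = 6(Δ_2 - Δ_1) = 21
Natural end conditions: σ_0 = σ_3 = 0.
Forward elimination and back-substitution give σ_0 = 0, σ_1 = -51/10, σ_2 = 39/10, σ_3 = 0.
On [4, 6], s(x) = 1 - 21/10·(x - 4) + 39/20·(x - 4)² - 13/40·(x - 4)³.
With (x - 4) = 2/3: s(14/3) = 10/27.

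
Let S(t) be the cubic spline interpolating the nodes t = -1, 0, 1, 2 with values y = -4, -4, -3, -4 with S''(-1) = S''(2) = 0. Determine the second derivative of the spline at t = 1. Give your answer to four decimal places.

With σ_i denoting the second derivative at x_i, h_i = 1, 1, 1, and Δ_i = (y_(i+1) − y_i)/h_i = 0, 1, -1:
  1·σ_0 + 4·σ_1 + 1·σ_2 = 6(Δ_1 - Δ_0) = 6
  1·σ_1 + 4·σ_2 + 1·σ_3 = 6(Δ_2 - Δ_1) = -12
Natural end conditions: σ_0 = σ_3 = 0.
Solving: σ_0 = 0, σ_1 = 12/5, σ_2 = -18/5, σ_3 = 0.

-3.6000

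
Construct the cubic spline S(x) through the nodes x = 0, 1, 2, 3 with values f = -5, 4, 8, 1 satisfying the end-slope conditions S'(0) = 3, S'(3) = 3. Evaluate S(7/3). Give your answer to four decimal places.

5.1333

Put σ_i = S'' at the i-th knot. Here h = (1, 1, 1) and Δ = (9, 4, -7), so the interior equations h_(i-1)·σ_(i-1) + 2(h_(i-1)+h_i)·σ_i + h_i·σ_(i+1) = 6(Δ_i − Δ_(i-1)) read
  1·σ_0 + 4·σ_1 + 1·σ_2 = 6(Δ_1 - Δ_0) = -30
  1·σ_1 + 4·σ_2 + 1·σ_3 = 6(Δ_2 - Δ_1) = -66
Clamped end conditions give two more equations: 2h_0·σ_0 + h_0·σ_1 = 6(Δ_0 - S'(0)) = 36 and h_2·σ_2 + 2h_2·σ_3 = 6(S'(3) - Δ_2) = 60.
Solving: σ_0 = 106/5, σ_1 = -32/5, σ_2 = -128/5, σ_3 = 214/5.
On [2, 3], S(x) = 8 - 28/5·(x - 2) - 64/5·(x - 2)² + 57/5·(x - 2)³.
With (x - 2) = 1/3: S(7/3) = 77/15.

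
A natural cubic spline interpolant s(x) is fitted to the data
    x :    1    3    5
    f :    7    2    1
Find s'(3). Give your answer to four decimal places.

Let M_i = s''(x_i). Step sizes h_i = 2, 2; slopes of the chords Δ_i = (y_(i+1) - y_i)/h_i = -5/2, -1/2.
  2·M_0 + 8·M_1 + 2·M_2 = 6(Δ_1 - Δ_0) = 12
Natural end conditions: M_0 = M_2 = 0.
Solving the tridiagonal system: M_0 = 0, M_1 = 3/2, M_2 = 0.
On [3, 5], s'(x) = b_1 + 2c_1·(x - 3) + 3d_1·(x - 3)² with b_1 = Δ_1 - h_1(2M_1 + M_2)/6 = -3/2, c_1 = M_1/2 = 3/4, d_1 = (M_2 - M_1)/(6h_1) = -1/8. So s'(3) = -3/2.

-1.5000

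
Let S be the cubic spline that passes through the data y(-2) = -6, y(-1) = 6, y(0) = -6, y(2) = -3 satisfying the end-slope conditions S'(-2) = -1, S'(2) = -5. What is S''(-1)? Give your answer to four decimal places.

Write m_i for S''(x_i). With h_i = 1, 1, 2 and divided differences Δ_i = 12, -12, 3/2, the continuity of S' gives the tridiagonal system
  1·m_0 + 4·m_1 + 1·m_2 = 6(Δ_1 - Δ_0) = -144
  1·m_1 + 6·m_2 + 2·m_3 = 6(Δ_2 - Δ_1) = 81
Clamped end conditions give two more equations: 2h_0·m_0 + h_0·m_1 = 6(Δ_0 - S'(-2)) = 78 and h_2·m_2 + 2h_2·m_3 = 6(S'(2) - Δ_2) = -39.
Forward elimination and back-substitution give m_0 = 1535/22, m_1 = -677/11, m_2 = 713/22, m_3 = -571/22.

-61.5455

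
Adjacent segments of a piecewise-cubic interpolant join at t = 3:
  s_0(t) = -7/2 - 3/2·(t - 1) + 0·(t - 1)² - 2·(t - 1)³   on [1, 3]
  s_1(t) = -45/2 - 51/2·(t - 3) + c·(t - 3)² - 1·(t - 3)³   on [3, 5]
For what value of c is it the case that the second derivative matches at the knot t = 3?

-12

s_0''(t) = 0 - 12·(t - 1), so s_0''(3) = -24. On the right, s_1''(3) = 2c, so c = -12.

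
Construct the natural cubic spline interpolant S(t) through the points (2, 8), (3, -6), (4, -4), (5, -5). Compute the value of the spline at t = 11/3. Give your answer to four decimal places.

With σ_i denoting the second derivative at x_i, h_i = 1, 1, 1, and Δ_i = (y_(i+1) − y_i)/h_i = -14, 2, -1:
  1·σ_0 + 4·σ_1 + 1·σ_2 = 6(Δ_1 - Δ_0) = 96
  1·σ_1 + 4·σ_2 + 1·σ_3 = 6(Δ_2 - Δ_1) = -18
Natural end conditions: σ_0 = σ_3 = 0.
Solving the tridiagonal system: σ_0 = 0, σ_1 = 134/5, σ_2 = -56/5, σ_3 = 0.
On [3, 4], S(t) = -6 - 76/15·(t - 3) + 67/5·(t - 3)² - 19/3·(t - 3)³.
With (t - 3) = 2/3: S(11/3) = -2146/405.

-5.2988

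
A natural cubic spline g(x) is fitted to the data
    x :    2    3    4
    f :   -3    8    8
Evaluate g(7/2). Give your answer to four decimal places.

Write m_i for g''(x_i). With h_i = 1, 1 and divided differences Δ_i = 11, 0, the continuity of g' gives the tridiagonal system
  1·m_0 + 4·m_1 + 1·m_2 = 6(Δ_1 - Δ_0) = -66
Natural end conditions: m_0 = m_2 = 0.
Solving: m_0 = 0, m_1 = -33/2, m_2 = 0.
On [3, 4], g(x) = 8 + 11/2·(x - 3) - 33/4·(x - 3)² + 11/4·(x - 3)³.
With (x - 3) = 1/2: g(7/2) = 289/32.

9.0313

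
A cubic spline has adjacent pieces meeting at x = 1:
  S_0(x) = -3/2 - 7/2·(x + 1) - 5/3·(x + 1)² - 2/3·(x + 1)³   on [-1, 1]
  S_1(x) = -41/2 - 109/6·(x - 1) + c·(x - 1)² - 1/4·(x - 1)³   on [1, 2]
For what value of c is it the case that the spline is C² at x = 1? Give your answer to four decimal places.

-5.6667

S_0''(x) = -10/3 - 4·(x + 1), so S_0''(1) = -34/3. On the right, S_1''(1) = 2c, so c = -17/3.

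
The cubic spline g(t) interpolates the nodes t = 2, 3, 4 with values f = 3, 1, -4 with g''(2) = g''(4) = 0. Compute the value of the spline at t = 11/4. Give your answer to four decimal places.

Put M_i = g'' at the i-th knot. Here h = (1, 1) and Δ = (-2, -5), so the interior equations h_(i-1)·M_(i-1) + 2(h_(i-1)+h_i)·M_i + h_i·M_(i+1) = 6(Δ_i − Δ_(i-1)) read
  1·M_0 + 4·M_1 + 1·M_2 = 6(Δ_1 - Δ_0) = -18
Natural end conditions: M_0 = M_2 = 0.
Forward elimination and back-substitution give M_0 = 0, M_1 = -9/2, M_2 = 0.
On [2, 3], g(t) = 3 - 5/4·(t - 2) + 0·(t - 2)² - 3/4·(t - 2)³.
With (t - 2) = 3/4: g(11/4) = 447/256.

1.7461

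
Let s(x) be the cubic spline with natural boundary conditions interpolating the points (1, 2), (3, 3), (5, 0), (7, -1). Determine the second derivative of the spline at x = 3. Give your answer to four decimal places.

Write M_i for s''(x_i). With h_i = 2, 2, 2 and divided differences Δ_i = 1/2, -3/2, -1/2, the continuity of s' gives the tridiagonal system
  2·M_0 + 8·M_1 + 2·M_2 = 6(Δ_1 - Δ_0) = -12
  2·M_1 + 8·M_2 + 2·M_3 = 6(Δ_2 - Δ_1) = 6
Natural end conditions: M_0 = M_3 = 0.
Solving the tridiagonal system: M_0 = 0, M_1 = -9/5, M_2 = 6/5, M_3 = 0.

-1.8000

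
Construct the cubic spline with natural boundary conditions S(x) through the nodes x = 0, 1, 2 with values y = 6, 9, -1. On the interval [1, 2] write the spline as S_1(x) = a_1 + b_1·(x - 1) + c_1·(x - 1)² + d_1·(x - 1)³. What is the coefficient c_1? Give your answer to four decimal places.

Write M_i for S''(x_i). With h_i = 1, 1 and divided differences Δ_i = 3, -10, the continuity of S' gives the tridiagonal system
  1·M_0 + 4·M_1 + 1·M_2 = 6(Δ_1 - Δ_0) = -78
Natural end conditions: M_0 = M_2 = 0.
Forward elimination and back-substitution give M_0 = 0, M_1 = -39/2, M_2 = 0.
On [1, 2], with S_1(x) = a_1 + b_1·(x - 1) + c_1·(x - 1)² + d_1·(x - 1)³: c_1 = M_1/2 = -39/4, d_1 = (M_2 - M_1)/(6h_1) = 13/4, b_1 = Δ_1 - h_1(2M_1 + M_2)/6 = -7/2.

-9.7500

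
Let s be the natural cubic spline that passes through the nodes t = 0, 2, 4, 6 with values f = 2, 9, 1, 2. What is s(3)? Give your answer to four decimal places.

Write σ_i for s''(x_i). With h_i = 2, 2, 2 and divided differences Δ_i = 7/2, -4, 1/2, the continuity of s' gives the tridiagonal system
  2·σ_0 + 8·σ_1 + 2·σ_2 = 6(Δ_1 - Δ_0) = -45
  2·σ_1 + 8·σ_2 + 2·σ_3 = 6(Δ_2 - Δ_1) = 27
Natural end conditions: σ_0 = σ_3 = 0.
Forward elimination and back-substitution give σ_0 = 0, σ_1 = -69/10, σ_2 = 51/10, σ_3 = 0.
On [2, 4], s(t) = 9 - 11/10·(t - 2) - 69/20·(t - 2)² + 1·(t - 2)³.
With (t - 2) = 1: s(3) = 109/20.

5.4500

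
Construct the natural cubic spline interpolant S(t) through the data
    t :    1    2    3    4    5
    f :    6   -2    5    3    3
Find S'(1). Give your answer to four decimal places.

-12.6964

With σ_i denoting the second derivative at x_i, h_i = 1, 1, 1, 1, and Δ_i = (y_(i+1) − y_i)/h_i = -8, 7, -2, 0:
  1·σ_0 + 4·σ_1 + 1·σ_2 = 6(Δ_1 - Δ_0) = 90
  1·σ_1 + 4·σ_2 + 1·σ_3 = 6(Δ_2 - Δ_1) = -54
  1·σ_2 + 4·σ_3 + 1·σ_4 = 6(Δ_3 - Δ_2) = 12
Natural end conditions: σ_0 = σ_4 = 0.
Solving the tridiagonal system: σ_0 = 0, σ_1 = 789/28, σ_2 = -159/7, σ_3 = 243/28, σ_4 = 0.
On [1, 2], S'(t) = b_0 + 2c_0·(t - 1) + 3d_0·(t - 1)² with b_0 = Δ_0 - h_0(2σ_0 + σ_1)/6 = -711/56, c_0 = σ_0/2 = 0, d_0 = (σ_1 - σ_0)/(6h_0) = 263/56. So S'(1) = -711/56.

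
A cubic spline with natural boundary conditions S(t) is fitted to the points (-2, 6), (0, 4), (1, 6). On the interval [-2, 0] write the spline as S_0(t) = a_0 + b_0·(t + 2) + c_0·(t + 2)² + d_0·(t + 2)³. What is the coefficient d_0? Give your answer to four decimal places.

0.2500

Write M_i for S''(x_i). With h_i = 2, 1 and divided differences Δ_i = -1, 2, the continuity of S' gives the tridiagonal system
  2·M_0 + 6·M_1 + 1·M_2 = 6(Δ_1 - Δ_0) = 18
Natural end conditions: M_0 = M_2 = 0.
Hence M_0 = 0, M_1 = 3, M_2 = 0.
On [-2, 0], with S_0(t) = a_0 + b_0·(t + 2) + c_0·(t + 2)² + d_0·(t + 2)³: c_0 = M_0/2 = 0, d_0 = (M_1 - M_0)/(6h_0) = 1/4, b_0 = Δ_0 - h_0(2M_0 + M_1)/6 = -2.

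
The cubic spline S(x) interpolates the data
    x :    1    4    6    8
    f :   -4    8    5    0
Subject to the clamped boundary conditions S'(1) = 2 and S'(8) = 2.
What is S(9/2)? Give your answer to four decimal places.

Write σ_i for S''(x_i). With h_i = 3, 2, 2 and divided differences Δ_i = 4, -3/2, -5/2, the continuity of S' gives the tridiagonal system
  3·σ_0 + 10·σ_1 + 2·σ_2 = 6(Δ_1 - Δ_0) = -33
  2·σ_1 + 8·σ_2 + 2·σ_3 = 6(Δ_2 - Δ_1) = -6
Clamped end conditions give two more equations: 2h_0·σ_0 + h_0·σ_1 = 6(Δ_0 - S'(1)) = 12 and h_2·σ_2 + 2h_2·σ_3 = 6(S'(8) - Δ_2) = 27.
Solving: σ_0 = 152/37, σ_1 = -156/37, σ_2 = -117/74, σ_3 = 279/37.
On [4, 6], S(x) = 8 + 68/37·(x - 4) - 78/37·(x - 4)² + 65/296·(x - 4)³.
With (x - 4) = 1/2: S(9/2) = 19937/2368.

8.4193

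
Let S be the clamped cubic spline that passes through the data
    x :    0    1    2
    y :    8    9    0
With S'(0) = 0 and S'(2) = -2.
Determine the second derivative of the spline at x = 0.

Write M_i for S''(x_i). With h_i = 1, 1 and divided differences Δ_i = 1, -9, the continuity of S' gives the tridiagonal system
  1·M_0 + 4·M_1 + 1·M_2 = 6(Δ_1 - Δ_0) = -60
Clamped end conditions give two more equations: 2h_0·M_0 + h_0·M_1 = 6(Δ_0 - S'(0)) = 6 and h_1·M_1 + 2h_1·M_2 = 6(S'(2) - Δ_1) = 42.
Solving the tridiagonal system: M_0 = 17, M_1 = -28, M_2 = 35.

17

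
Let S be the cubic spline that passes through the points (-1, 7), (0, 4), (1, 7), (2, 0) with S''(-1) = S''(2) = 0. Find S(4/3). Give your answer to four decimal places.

5.8025

Write σ_i for S''(x_i). With h_i = 1, 1, 1 and divided differences Δ_i = -3, 3, -7, the continuity of S' gives the tridiagonal system
  1·σ_0 + 4·σ_1 + 1·σ_2 = 6(Δ_1 - Δ_0) = 36
  1·σ_1 + 4·σ_2 + 1·σ_3 = 6(Δ_2 - Δ_1) = -60
Natural end conditions: σ_0 = σ_3 = 0.
Solving the tridiagonal system: σ_0 = 0, σ_1 = 68/5, σ_2 = -92/5, σ_3 = 0.
On [1, 2], S(x) = 7 - 13/15·(x - 1) - 46/5·(x - 1)² + 46/15·(x - 1)³.
With (x - 1) = 1/3: S(4/3) = 470/81.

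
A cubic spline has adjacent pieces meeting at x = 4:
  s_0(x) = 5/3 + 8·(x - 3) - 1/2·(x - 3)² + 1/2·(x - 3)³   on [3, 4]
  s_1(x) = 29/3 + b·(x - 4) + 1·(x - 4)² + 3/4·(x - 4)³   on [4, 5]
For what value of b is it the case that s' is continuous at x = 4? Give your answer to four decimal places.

s_0'(x) = 8 - 1·(x - 3) + 3/2·(x - 3)², so s_0'(4) = 17/2. On the right, s_1'(4) = b, so b = 17/2.

8.5000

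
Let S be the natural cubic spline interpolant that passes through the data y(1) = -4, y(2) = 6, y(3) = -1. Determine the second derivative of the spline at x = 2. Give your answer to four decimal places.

Write M_i for S''(x_i). With h_i = 1, 1 and divided differences Δ_i = 10, -7, the continuity of S' gives the tridiagonal system
  1·M_0 + 4·M_1 + 1·M_2 = 6(Δ_1 - Δ_0) = -102
Natural end conditions: M_0 = M_2 = 0.
Solving the tridiagonal system: M_0 = 0, M_1 = -51/2, M_2 = 0.

-25.5000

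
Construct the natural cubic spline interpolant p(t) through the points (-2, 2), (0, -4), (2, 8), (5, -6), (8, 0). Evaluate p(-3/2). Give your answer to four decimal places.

-0.9453

Let M_i = p''(x_i). Step sizes h_i = 2, 2, 3, 3; slopes of the chords Δ_i = (y_(i+1) - y_i)/h_i = -3, 6, -14/3, 2.
  2·M_0 + 8·M_1 + 2·M_2 = 6(Δ_1 - Δ_0) = 54
  2·M_1 + 10·M_2 + 3·M_3 = 6(Δ_2 - Δ_1) = -64
  3·M_2 + 12·M_3 + 3·M_4 = 6(Δ_3 - Δ_2) = 40
Natural end conditions: M_0 = M_4 = 0.
Solving the tridiagonal system: M_0 = 0, M_1 = 37/4, M_2 = -10, M_3 = 35/6, M_4 = 0.
On [-2, 0], p(t) = 2 - 73/12·(t + 2) + 0·(t + 2)² + 37/48·(t + 2)³.
With (t + 2) = 1/2: p(-3/2) = -121/128.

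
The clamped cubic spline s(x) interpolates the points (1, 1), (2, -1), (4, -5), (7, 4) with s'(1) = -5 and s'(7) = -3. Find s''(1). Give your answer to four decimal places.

Write m_i for s''(x_i). With h_i = 1, 2, 3 and divided differences Δ_i = -2, -2, 3, the continuity of s' gives the tridiagonal system
  1·m_0 + 6·m_1 + 2·m_2 = 6(Δ_1 - Δ_0) = 0
  2·m_1 + 10·m_2 + 3·m_3 = 6(Δ_2 - Δ_1) = 30
Clamped end conditions give two more equations: 2h_0·m_0 + h_0·m_1 = 6(Δ_0 - s'(1)) = 18 and h_2·m_2 + 2h_2·m_3 = 6(s'(7) - Δ_2) = -36.
Solving the tridiagonal system: m_0 = 628/57, m_1 = -230/57, m_2 = 376/57, m_3 = -530/57.

11.0175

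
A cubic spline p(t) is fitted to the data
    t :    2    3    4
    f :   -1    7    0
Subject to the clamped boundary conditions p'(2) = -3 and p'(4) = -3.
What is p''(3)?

With M_i denoting the second derivative at x_i, h_i = 1, 1, and Δ_i = (y_(i+1) − y_i)/h_i = 8, -7:
  1·M_0 + 4·M_1 + 1·M_2 = 6(Δ_1 - Δ_0) = -90
Clamped end conditions give two more equations: 2h_0·M_0 + h_0·M_1 = 6(Δ_0 - p'(2)) = 66 and h_1·M_1 + 2h_1·M_2 = 6(p'(4) - Δ_1) = 24.
Forward elimination and back-substitution give M_0 = 111/2, M_1 = -45, M_2 = 69/2.

-45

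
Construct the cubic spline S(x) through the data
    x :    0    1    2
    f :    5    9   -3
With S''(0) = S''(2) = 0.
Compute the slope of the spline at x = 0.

8

Let M_i = S''(x_i). Step sizes h_i = 1, 1; slopes of the chords Δ_i = (y_(i+1) - y_i)/h_i = 4, -12.
  1·M_0 + 4·M_1 + 1·M_2 = 6(Δ_1 - Δ_0) = -96
Natural end conditions: M_0 = M_2 = 0.
Solving the tridiagonal system: M_0 = 0, M_1 = -24, M_2 = 0.
On [0, 1], S'(x) = b_0 + 2c_0·x + 3d_0·x² with b_0 = Δ_0 - h_0(2M_0 + M_1)/6 = 8, c_0 = M_0/2 = 0, d_0 = (M_1 - M_0)/(6h_0) = -4. So S'(0) = 8.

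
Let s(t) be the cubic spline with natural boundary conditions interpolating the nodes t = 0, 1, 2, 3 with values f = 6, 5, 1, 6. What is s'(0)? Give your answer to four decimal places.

0.4000

Write m_i for s''(x_i). With h_i = 1, 1, 1 and divided differences Δ_i = -1, -4, 5, the continuity of s' gives the tridiagonal system
  1·m_0 + 4·m_1 + 1·m_2 = 6(Δ_1 - Δ_0) = -18
  1·m_1 + 4·m_2 + 1·m_3 = 6(Δ_2 - Δ_1) = 54
Natural end conditions: m_0 = m_3 = 0.
Hence m_0 = 0, m_1 = -42/5, m_2 = 78/5, m_3 = 0.
On [0, 1], s'(t) = b_0 + 2c_0·t + 3d_0·t² with b_0 = Δ_0 - h_0(2m_0 + m_1)/6 = 2/5, c_0 = m_0/2 = 0, d_0 = (m_1 - m_0)/(6h_0) = -7/5. So s'(0) = 2/5.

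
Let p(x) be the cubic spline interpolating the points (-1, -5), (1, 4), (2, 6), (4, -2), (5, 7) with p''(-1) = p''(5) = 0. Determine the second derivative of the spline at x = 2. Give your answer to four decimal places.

Let M_i = p''(x_i). Step sizes h_i = 2, 1, 2, 1; slopes of the chords Δ_i = (y_(i+1) - y_i)/h_i = 9/2, 2, -4, 9.
  2·M_0 + 6·M_1 + 1·M_2 = 6(Δ_1 - Δ_0) = -15
  1·M_1 + 6·M_2 + 2·M_3 = 6(Δ_2 - Δ_1) = -36
  2·M_2 + 6·M_3 + 1·M_4 = 6(Δ_3 - Δ_2) = 78
Natural end conditions: M_0 = M_4 = 0.
Forward elimination and back-substitution give M_0 = 0, M_1 = -18/31, M_2 = -357/31, M_3 = 522/31, M_4 = 0.

-11.5161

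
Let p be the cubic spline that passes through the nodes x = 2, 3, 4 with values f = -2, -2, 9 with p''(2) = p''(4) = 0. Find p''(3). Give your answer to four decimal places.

Put σ_i = p'' at the i-th knot. Here h = (1, 1) and Δ = (0, 11), so the interior equations h_(i-1)·σ_(i-1) + 2(h_(i-1)+h_i)·σ_i + h_i·σ_(i+1) = 6(Δ_i − Δ_(i-1)) read
  1·σ_0 + 4·σ_1 + 1·σ_2 = 6(Δ_1 - Δ_0) = 66
Natural end conditions: σ_0 = σ_2 = 0.
Hence σ_0 = 0, σ_1 = 33/2, σ_2 = 0.

16.5000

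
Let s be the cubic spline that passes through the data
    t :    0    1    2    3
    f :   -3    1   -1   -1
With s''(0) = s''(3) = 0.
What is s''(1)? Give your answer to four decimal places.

-10.4000

Let m_i = s''(x_i). Step sizes h_i = 1, 1, 1; slopes of the chords Δ_i = (y_(i+1) - y_i)/h_i = 4, -2, 0.
  1·m_0 + 4·m_1 + 1·m_2 = 6(Δ_1 - Δ_0) = -36
  1·m_1 + 4·m_2 + 1·m_3 = 6(Δ_2 - Δ_1) = 12
Natural end conditions: m_0 = m_3 = 0.
Hence m_0 = 0, m_1 = -52/5, m_2 = 28/5, m_3 = 0.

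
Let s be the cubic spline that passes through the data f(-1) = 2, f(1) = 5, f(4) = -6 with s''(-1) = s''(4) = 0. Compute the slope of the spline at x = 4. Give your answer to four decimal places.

-5.2167

With M_i denoting the second derivative at x_i, h_i = 2, 3, and Δ_i = (y_(i+1) − y_i)/h_i = 3/2, -11/3:
  2·M_0 + 10·M_1 + 3·M_2 = 6(Δ_1 - Δ_0) = -31
Natural end conditions: M_0 = M_2 = 0.
Hence M_0 = 0, M_1 = -31/10, M_2 = 0.
On [1, 4], s'(x) = b_1 + 2c_1·(x - 1) + 3d_1·(x - 1)² with b_1 = Δ_1 - h_1(2M_1 + M_2)/6 = -17/30, c_1 = M_1/2 = -31/20, d_1 = (M_2 - M_1)/(6h_1) = 31/180. So s'(4) = -313/60.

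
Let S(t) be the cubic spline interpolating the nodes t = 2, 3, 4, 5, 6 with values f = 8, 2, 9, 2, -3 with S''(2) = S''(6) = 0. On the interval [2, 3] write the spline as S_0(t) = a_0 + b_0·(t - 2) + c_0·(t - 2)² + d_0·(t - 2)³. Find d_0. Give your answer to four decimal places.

4.5179

With σ_i denoting the second derivative at x_i, h_i = 1, 1, 1, 1, and Δ_i = (y_(i+1) − y_i)/h_i = -6, 7, -7, -5:
  1·σ_0 + 4·σ_1 + 1·σ_2 = 6(Δ_1 - Δ_0) = 78
  1·σ_1 + 4·σ_2 + 1·σ_3 = 6(Δ_2 - Δ_1) = -84
  1·σ_2 + 4·σ_3 + 1·σ_4 = 6(Δ_3 - Δ_2) = 12
Natural end conditions: σ_0 = σ_4 = 0.
Hence σ_0 = 0, σ_1 = 759/28, σ_2 = -213/7, σ_3 = 297/28, σ_4 = 0.
On [2, 3], with S_0(t) = a_0 + b_0·(t - 2) + c_0·(t - 2)² + d_0·(t - 2)³: c_0 = σ_0/2 = 0, d_0 = (σ_1 - σ_0)/(6h_0) = 253/56, b_0 = Δ_0 - h_0(2σ_0 + σ_1)/6 = -589/56.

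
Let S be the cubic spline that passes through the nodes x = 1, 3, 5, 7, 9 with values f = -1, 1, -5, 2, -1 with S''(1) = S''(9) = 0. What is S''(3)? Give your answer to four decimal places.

Let M_i = S''(x_i). Step sizes h_i = 2, 2, 2, 2; slopes of the chords Δ_i = (y_(i+1) - y_i)/h_i = 1, -3, 7/2, -3/2.
  2·M_0 + 8·M_1 + 2·M_2 = 6(Δ_1 - Δ_0) = -24
  2·M_1 + 8·M_2 + 2·M_3 = 6(Δ_2 - Δ_1) = 39
  2·M_2 + 8·M_3 + 2·M_4 = 6(Δ_3 - Δ_2) = -30
Natural end conditions: M_0 = M_4 = 0.
Solving: M_0 = 0, M_1 = -39/8, M_2 = 15/2, M_3 = -45/8, M_4 = 0.

-4.8750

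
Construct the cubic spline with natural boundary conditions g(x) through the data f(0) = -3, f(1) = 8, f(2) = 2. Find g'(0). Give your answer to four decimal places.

Write M_i for g''(x_i). With h_i = 1, 1 and divided differences Δ_i = 11, -6, the continuity of g' gives the tridiagonal system
  1·M_0 + 4·M_1 + 1·M_2 = 6(Δ_1 - Δ_0) = -102
Natural end conditions: M_0 = M_2 = 0.
Solving: M_0 = 0, M_1 = -51/2, M_2 = 0.
On [0, 1], g'(x) = b_0 + 2c_0·x + 3d_0·x² with b_0 = Δ_0 - h_0(2M_0 + M_1)/6 = 61/4, c_0 = M_0/2 = 0, d_0 = (M_1 - M_0)/(6h_0) = -17/4. So g'(0) = 61/4.

15.2500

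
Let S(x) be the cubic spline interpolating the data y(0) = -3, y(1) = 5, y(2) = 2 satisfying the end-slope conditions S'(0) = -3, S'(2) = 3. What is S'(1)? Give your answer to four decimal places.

3.7500

Write σ_i for S''(x_i). With h_i = 1, 1 and divided differences Δ_i = 8, -3, the continuity of S' gives the tridiagonal system
  1·σ_0 + 4·σ_1 + 1·σ_2 = 6(Δ_1 - Δ_0) = -66
Clamped end conditions give two more equations: 2h_0·σ_0 + h_0·σ_1 = 6(Δ_0 - S'(0)) = 66 and h_1·σ_1 + 2h_1·σ_2 = 6(S'(2) - Δ_1) = 36.
Solving: σ_0 = 105/2, σ_1 = -39, σ_2 = 75/2.
On [1, 2], S'(x) = b_1 + 2c_1·(x - 1) + 3d_1·(x - 1)² with b_1 = Δ_1 - h_1(2σ_1 + σ_2)/6 = 15/4, c_1 = σ_1/2 = -39/2, d_1 = (σ_2 - σ_1)/(6h_1) = 51/4. So S'(1) = 15/4.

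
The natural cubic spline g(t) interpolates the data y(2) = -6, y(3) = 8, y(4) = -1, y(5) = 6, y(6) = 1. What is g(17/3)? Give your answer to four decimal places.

Write M_i for g''(x_i). With h_i = 1, 1, 1, 1 and divided differences Δ_i = 14, -9, 7, -5, the continuity of g' gives the tridiagonal system
  1·M_0 + 4·M_1 + 1·M_2 = 6(Δ_1 - Δ_0) = -138
  1·M_1 + 4·M_2 + 1·M_3 = 6(Δ_2 - Δ_1) = 96
  1·M_2 + 4·M_3 + 1·M_4 = 6(Δ_3 - Δ_2) = -72
Natural end conditions: M_0 = M_4 = 0.
Solving the tridiagonal system: M_0 = 0, M_1 = -1263/28, M_2 = 297/7, M_3 = -801/28, M_4 = 0.
On [5, 6], g(t) = 6 + 127/28·(t - 5) - 801/56·(t - 5)² + 267/56·(t - 5)³.
With (t - 5) = 2/3: g(17/3) = 257/63.

4.0794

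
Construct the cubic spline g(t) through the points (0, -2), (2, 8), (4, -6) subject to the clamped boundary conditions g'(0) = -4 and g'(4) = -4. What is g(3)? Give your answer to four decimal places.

With m_i denoting the second derivative at x_i, h_i = 2, 2, and Δ_i = (y_(i+1) − y_i)/h_i = 5, -7:
  2·m_0 + 8·m_1 + 2·m_2 = 6(Δ_1 - Δ_0) = -72
Clamped end conditions give two more equations: 2h_0·m_0 + h_0·m_1 = 6(Δ_0 - g'(0)) = 54 and h_1·m_1 + 2h_1·m_2 = 6(g'(4) - Δ_1) = 18.
Forward elimination and back-substitution give m_0 = 45/2, m_1 = -18, m_2 = 27/2.
On [2, 4], g(t) = 8 + 1/2·(t - 2) - 9·(t - 2)² + 21/8·(t - 2)³.
With (t - 2) = 1: g(3) = 17/8.

2.1250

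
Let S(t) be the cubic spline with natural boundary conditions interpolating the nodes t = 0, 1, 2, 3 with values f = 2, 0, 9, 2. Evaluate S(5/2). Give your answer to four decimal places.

7.3750

With m_i denoting the second derivative at x_i, h_i = 1, 1, 1, and Δ_i = (y_(i+1) − y_i)/h_i = -2, 9, -7:
  1·m_0 + 4·m_1 + 1·m_2 = 6(Δ_1 - Δ_0) = 66
  1·m_1 + 4·m_2 + 1·m_3 = 6(Δ_2 - Δ_1) = -96
Natural end conditions: m_0 = m_3 = 0.
Solving: m_0 = 0, m_1 = 24, m_2 = -30, m_3 = 0.
On [2, 3], S(t) = 9 + 3·(t - 2) - 15·(t - 2)² + 5·(t - 2)³.
With (t - 2) = 1/2: S(5/2) = 59/8.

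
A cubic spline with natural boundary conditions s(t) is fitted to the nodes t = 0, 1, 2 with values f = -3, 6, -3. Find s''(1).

-27

With M_i denoting the second derivative at x_i, h_i = 1, 1, and Δ_i = (y_(i+1) − y_i)/h_i = 9, -9:
  1·M_0 + 4·M_1 + 1·M_2 = 6(Δ_1 - Δ_0) = -108
Natural end conditions: M_0 = M_2 = 0.
Solving: M_0 = 0, M_1 = -27, M_2 = 0.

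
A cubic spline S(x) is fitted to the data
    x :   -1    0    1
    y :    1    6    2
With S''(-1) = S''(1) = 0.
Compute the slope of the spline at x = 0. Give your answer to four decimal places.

Let σ_i = S''(x_i). Step sizes h_i = 1, 1; slopes of the chords Δ_i = (y_(i+1) - y_i)/h_i = 5, -4.
  1·σ_0 + 4·σ_1 + 1·σ_2 = 6(Δ_1 - Δ_0) = -54
Natural end conditions: σ_0 = σ_2 = 0.
Solving the tridiagonal system: σ_0 = 0, σ_1 = -27/2, σ_2 = 0.
On [0, 1], S'(x) = b_1 + 2c_1·x + 3d_1·x² with b_1 = Δ_1 - h_1(2σ_1 + σ_2)/6 = 1/2, c_1 = σ_1/2 = -27/4, d_1 = (σ_2 - σ_1)/(6h_1) = 9/4. So S'(0) = 1/2.

0.5000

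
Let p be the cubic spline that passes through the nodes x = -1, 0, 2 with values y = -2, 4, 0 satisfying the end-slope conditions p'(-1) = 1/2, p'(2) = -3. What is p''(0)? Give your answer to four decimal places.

Let σ_i = p''(x_i). Step sizes h_i = 1, 2; slopes of the chords Δ_i = (y_(i+1) - y_i)/h_i = 6, -2.
  1·σ_0 + 6·σ_1 + 2·σ_2 = 6(Δ_1 - Δ_0) = -48
Clamped end conditions give two more equations: 2h_0·σ_0 + h_0·σ_1 = 6(Δ_0 - p'(-1)) = 33 and h_1·σ_1 + 2h_1·σ_2 = 6(p'(2) - Δ_1) = -6.
Forward elimination and back-substitution give σ_0 = 70/3, σ_1 = -41/3, σ_2 = 16/3.

-13.6667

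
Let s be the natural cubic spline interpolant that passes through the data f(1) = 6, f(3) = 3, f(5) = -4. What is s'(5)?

Let M_i = s''(x_i). Step sizes h_i = 2, 2; slopes of the chords Δ_i = (y_(i+1) - y_i)/h_i = -3/2, -7/2.
  2·M_0 + 8·M_1 + 2·M_2 = 6(Δ_1 - Δ_0) = -12
Natural end conditions: M_0 = M_2 = 0.
Forward elimination and back-substitution give M_0 = 0, M_1 = -3/2, M_2 = 0.
On [3, 5], s'(x) = b_1 + 2c_1·(x - 3) + 3d_1·(x - 3)² with b_1 = Δ_1 - h_1(2M_1 + M_2)/6 = -5/2, c_1 = M_1/2 = -3/4, d_1 = (M_2 - M_1)/(6h_1) = 1/8. So s'(5) = -4.

-4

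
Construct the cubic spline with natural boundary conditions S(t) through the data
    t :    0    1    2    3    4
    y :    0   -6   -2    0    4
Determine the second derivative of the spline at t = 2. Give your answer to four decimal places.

Put m_i = S'' at the i-th knot. Here h = (1, 1, 1, 1) and Δ = (-6, 4, 2, 4), so the interior equations h_(i-1)·m_(i-1) + 2(h_(i-1)+h_i)·m_i + h_i·m_(i+1) = 6(Δ_i − Δ_(i-1)) read
  1·m_0 + 4·m_1 + 1·m_2 = 6(Δ_1 - Δ_0) = 60
  1·m_1 + 4·m_2 + 1·m_3 = 6(Δ_2 - Δ_1) = -12
  1·m_2 + 4·m_3 + 1·m_4 = 6(Δ_3 - Δ_2) = 12
Natural end conditions: m_0 = m_4 = 0.
Solving: m_0 = 0, m_1 = 120/7, m_2 = -60/7, m_3 = 36/7, m_4 = 0.

-8.5714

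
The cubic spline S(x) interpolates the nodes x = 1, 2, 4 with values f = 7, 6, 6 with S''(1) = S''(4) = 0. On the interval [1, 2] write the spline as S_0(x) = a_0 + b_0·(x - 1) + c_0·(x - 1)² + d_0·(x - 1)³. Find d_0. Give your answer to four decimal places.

With M_i denoting the second derivative at x_i, h_i = 1, 2, and Δ_i = (y_(i+1) − y_i)/h_i = -1, 0:
  1·M_0 + 6·M_1 + 2·M_2 = 6(Δ_1 - Δ_0) = 6
Natural end conditions: M_0 = M_2 = 0.
Solving the tridiagonal system: M_0 = 0, M_1 = 1, M_2 = 0.
On [1, 2], with S_0(x) = a_0 + b_0·(x - 1) + c_0·(x - 1)² + d_0·(x - 1)³: c_0 = M_0/2 = 0, d_0 = (M_1 - M_0)/(6h_0) = 1/6, b_0 = Δ_0 - h_0(2M_0 + M_1)/6 = -7/6.

0.1667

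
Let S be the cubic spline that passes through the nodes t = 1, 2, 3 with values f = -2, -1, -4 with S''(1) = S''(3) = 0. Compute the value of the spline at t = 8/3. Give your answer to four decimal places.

-2.7037

With m_i denoting the second derivative at x_i, h_i = 1, 1, and Δ_i = (y_(i+1) − y_i)/h_i = 1, -3:
  1·m_0 + 4·m_1 + 1·m_2 = 6(Δ_1 - Δ_0) = -24
Natural end conditions: m_0 = m_2 = 0.
Solving: m_0 = 0, m_1 = -6, m_2 = 0.
On [2, 3], S(t) = -1 - 1·(t - 2) - 3·(t - 2)² + 1·(t - 2)³.
With (t - 2) = 2/3: S(8/3) = -73/27.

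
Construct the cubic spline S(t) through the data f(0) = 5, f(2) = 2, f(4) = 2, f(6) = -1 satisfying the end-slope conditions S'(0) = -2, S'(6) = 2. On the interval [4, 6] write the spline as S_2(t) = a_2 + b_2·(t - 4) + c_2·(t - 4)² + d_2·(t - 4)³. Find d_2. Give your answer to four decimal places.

0.8583

Write M_i for S''(x_i). With h_i = 2, 2, 2 and divided differences Δ_i = -3/2, 0, -3/2, the continuity of S' gives the tridiagonal system
  2·M_0 + 8·M_1 + 2·M_2 = 6(Δ_1 - Δ_0) = 9
  2·M_1 + 8·M_2 + 2·M_3 = 6(Δ_2 - Δ_1) = -9
Clamped end conditions give two more equations: 2h_0·M_0 + h_0·M_1 = 6(Δ_0 - S'(0)) = 3 and h_2·M_2 + 2h_2·M_3 = 6(S'(6) - Δ_2) = 21.
Forward elimination and back-substitution give M_0 = -4/15, M_1 = 61/30, M_2 = -101/30, M_3 = 104/15.
On [4, 6], with S_2(t) = a_2 + b_2·(t - 4) + c_2·(t - 4)² + d_2·(t - 4)³: c_2 = M_2/2 = -101/60, d_2 = (M_3 - M_2)/(6h_2) = 103/120, b_2 = Δ_2 - h_2(2M_2 + M_3)/6 = -47/30.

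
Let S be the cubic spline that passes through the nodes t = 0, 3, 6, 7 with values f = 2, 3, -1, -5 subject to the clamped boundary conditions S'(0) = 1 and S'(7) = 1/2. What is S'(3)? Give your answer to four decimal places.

Write M_i for S''(x_i). With h_i = 3, 3, 1 and divided differences Δ_i = 1/3, -4/3, -4, the continuity of S' gives the tridiagonal system
  3·M_0 + 12·M_1 + 3·M_2 = 6(Δ_1 - Δ_0) = -10
  3·M_1 + 8·M_2 + 1·M_3 = 6(Δ_2 - Δ_1) = -16
Clamped end conditions give two more equations: 2h_0·M_0 + h_0·M_1 = 6(Δ_0 - S'(0)) = -4 and h_2·M_2 + 2h_2·M_3 = 6(S'(7) - Δ_2) = 27.
Solving the tridiagonal system: M_0 = -27/31, M_1 = 38/93, M_2 = -127/31, M_3 = 482/31.
On [3, 6], S'(t) = b_1 + 2c_1·(t - 3) + 3d_1·(t - 3)² with b_1 = Δ_1 - h_1(2M_1 + M_2)/6 = 19/62, c_1 = M_1/2 = 19/93, d_1 = (M_2 - M_1)/(6h_1) = -419/1674. So S'(3) = 19/62.

0.3065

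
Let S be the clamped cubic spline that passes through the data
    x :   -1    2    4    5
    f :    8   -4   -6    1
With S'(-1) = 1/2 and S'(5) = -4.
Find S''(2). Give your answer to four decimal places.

0.2632

With m_i denoting the second derivative at x_i, h_i = 3, 2, 1, and Δ_i = (y_(i+1) − y_i)/h_i = -4, -1, 7:
  3·m_0 + 10·m_1 + 2·m_2 = 6(Δ_1 - Δ_0) = 18
  2·m_1 + 6·m_2 + 1·m_3 = 6(Δ_2 - Δ_1) = 48
Clamped end conditions give two more equations: 2h_0·m_0 + h_0·m_1 = 6(Δ_0 - S'(-1)) = -27 and h_2·m_2 + 2h_2·m_3 = 6(S'(5) - Δ_2) = -66.
Hence m_0 = -88/19, m_1 = 5/19, m_2 = 278/19, m_3 = -766/19.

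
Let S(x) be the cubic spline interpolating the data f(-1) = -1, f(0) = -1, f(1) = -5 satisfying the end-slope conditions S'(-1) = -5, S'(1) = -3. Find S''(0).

-14

With M_i denoting the second derivative at x_i, h_i = 1, 1, and Δ_i = (y_(i+1) − y_i)/h_i = 0, -4:
  1·M_0 + 4·M_1 + 1·M_2 = 6(Δ_1 - Δ_0) = -24
Clamped end conditions give two more equations: 2h_0·M_0 + h_0·M_1 = 6(Δ_0 - S'(-1)) = 30 and h_1·M_1 + 2h_1·M_2 = 6(S'(1) - Δ_1) = 6.
Solving the tridiagonal system: M_0 = 22, M_1 = -14, M_2 = 10.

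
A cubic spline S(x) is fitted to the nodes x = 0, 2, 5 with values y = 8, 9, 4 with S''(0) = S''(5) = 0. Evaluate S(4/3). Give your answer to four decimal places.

8.9877

Write m_i for S''(x_i). With h_i = 2, 3 and divided differences Δ_i = 1/2, -5/3, the continuity of S' gives the tridiagonal system
  2·m_0 + 10·m_1 + 3·m_2 = 6(Δ_1 - Δ_0) = -13
Natural end conditions: m_0 = m_2 = 0.
Solving the tridiagonal system: m_0 = 0, m_1 = -13/10, m_2 = 0.
On [0, 2], S(x) = 8 + 14/15·x + 0·x² - 13/120·x³.
With x = 4/3: S(4/3) = 728/81.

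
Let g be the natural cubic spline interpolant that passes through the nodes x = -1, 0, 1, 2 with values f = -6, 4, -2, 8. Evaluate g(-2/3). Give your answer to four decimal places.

-1.0864

Let σ_i = g''(x_i). Step sizes h_i = 1, 1, 1; slopes of the chords Δ_i = (y_(i+1) - y_i)/h_i = 10, -6, 10.
  1·σ_0 + 4·σ_1 + 1·σ_2 = 6(Δ_1 - Δ_0) = -96
  1·σ_1 + 4·σ_2 + 1·σ_3 = 6(Δ_2 - Δ_1) = 96
Natural end conditions: σ_0 = σ_3 = 0.
Solving the tridiagonal system: σ_0 = 0, σ_1 = -32, σ_2 = 32, σ_3 = 0.
On [-1, 0], g(x) = -6 + 46/3·(x + 1) + 0·(x + 1)² - 16/3·(x + 1)³.
With (x + 1) = 1/3: g(-2/3) = -88/81.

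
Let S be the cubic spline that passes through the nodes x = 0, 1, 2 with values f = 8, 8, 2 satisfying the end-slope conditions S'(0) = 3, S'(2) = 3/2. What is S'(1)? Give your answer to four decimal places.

-5.6250

Write M_i for S''(x_i). With h_i = 1, 1 and divided differences Δ_i = 0, -6, the continuity of S' gives the tridiagonal system
  1·M_0 + 4·M_1 + 1·M_2 = 6(Δ_1 - Δ_0) = -36
Clamped end conditions give two more equations: 2h_0·M_0 + h_0·M_1 = 6(Δ_0 - S'(0)) = -18 and h_1·M_1 + 2h_1·M_2 = 6(S'(2) - Δ_1) = 45.
Hence M_0 = -3/4, M_1 = -33/2, M_2 = 123/4.
On [1, 2], S'(x) = b_1 + 2c_1·(x - 1) + 3d_1·(x - 1)² with b_1 = Δ_1 - h_1(2M_1 + M_2)/6 = -45/8, c_1 = M_1/2 = -33/4, d_1 = (M_2 - M_1)/(6h_1) = 63/8. So S'(1) = -45/8.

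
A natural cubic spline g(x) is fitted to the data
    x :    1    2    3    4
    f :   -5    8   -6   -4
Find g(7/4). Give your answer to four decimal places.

Let M_i = g''(x_i). Step sizes h_i = 1, 1, 1; slopes of the chords Δ_i = (y_(i+1) - y_i)/h_i = 13, -14, 2.
  1·M_0 + 4·M_1 + 1·M_2 = 6(Δ_1 - Δ_0) = -162
  1·M_1 + 4·M_2 + 1·M_3 = 6(Δ_2 - Δ_1) = 96
Natural end conditions: M_0 = M_3 = 0.
Solving the tridiagonal system: M_0 = 0, M_1 = -248/5, M_2 = 182/5, M_3 = 0.
On [1, 2], g(x) = -5 + 319/15·(x - 1) + 0·(x - 1)² - 124/15·(x - 1)³.
With (x - 1) = 3/4: g(7/4) = 597/80.

7.4625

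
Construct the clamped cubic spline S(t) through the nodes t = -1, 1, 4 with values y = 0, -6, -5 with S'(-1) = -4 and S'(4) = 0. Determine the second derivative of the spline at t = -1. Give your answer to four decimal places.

0.3000

Put M_i = S'' at the i-th knot. Here h = (2, 3) and Δ = (-3, 1/3), so the interior equations h_(i-1)·M_(i-1) + 2(h_(i-1)+h_i)·M_i + h_i·M_(i+1) = 6(Δ_i − Δ_(i-1)) read
  2·M_0 + 10·M_1 + 3·M_2 = 6(Δ_1 - Δ_0) = 20
Clamped end conditions give two more equations: 2h_0·M_0 + h_0·M_1 = 6(Δ_0 - S'(-1)) = 6 and h_1·M_1 + 2h_1·M_2 = 6(S'(4) - Δ_1) = -2.
Solving the tridiagonal system: M_0 = 3/10, M_1 = 12/5, M_2 = -23/15.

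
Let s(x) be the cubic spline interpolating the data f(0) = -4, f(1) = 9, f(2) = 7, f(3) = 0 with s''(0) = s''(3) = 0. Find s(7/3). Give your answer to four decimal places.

Let M_i = s''(x_i). Step sizes h_i = 1, 1, 1; slopes of the chords Δ_i = (y_(i+1) - y_i)/h_i = 13, -2, -7.
  1·M_0 + 4·M_1 + 1·M_2 = 6(Δ_1 - Δ_0) = -90
  1·M_1 + 4·M_2 + 1·M_3 = 6(Δ_2 - Δ_1) = -30
Natural end conditions: M_0 = M_3 = 0.
Solving: M_0 = 0, M_1 = -22, M_2 = -2, M_3 = 0.
On [2, 3], s(x) = 7 - 19/3·(x - 2) - 1·(x - 2)² + 1/3·(x - 2)³.
With (x - 2) = 1/3: s(7/3) = 388/81.

4.7901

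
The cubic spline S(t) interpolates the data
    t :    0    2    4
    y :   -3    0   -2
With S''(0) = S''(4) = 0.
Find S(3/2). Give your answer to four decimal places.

-0.3398

With M_i denoting the second derivative at x_i, h_i = 2, 2, and Δ_i = (y_(i+1) − y_i)/h_i = 3/2, -1:
  2·M_0 + 8·M_1 + 2·M_2 = 6(Δ_1 - Δ_0) = -15
Natural end conditions: M_0 = M_2 = 0.
Solving: M_0 = 0, M_1 = -15/8, M_2 = 0.
On [0, 2], S(t) = -3 + 17/8·t + 0·t² - 5/32·t³.
With t = 3/2: S(3/2) = -87/256.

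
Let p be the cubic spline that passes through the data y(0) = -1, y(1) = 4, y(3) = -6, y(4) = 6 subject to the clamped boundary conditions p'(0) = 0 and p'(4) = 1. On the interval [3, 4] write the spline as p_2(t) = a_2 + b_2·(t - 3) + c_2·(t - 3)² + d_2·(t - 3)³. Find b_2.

Put σ_i = p'' at the i-th knot. Here h = (1, 2, 1) and Δ = (5, -5, 12), so the interior equations h_(i-1)·σ_(i-1) + 2(h_(i-1)+h_i)·σ_i + h_i·σ_(i+1) = 6(Δ_i − Δ_(i-1)) read
  1·σ_0 + 6·σ_1 + 2·σ_2 = 6(Δ_1 - Δ_0) = -60
  2·σ_1 + 6·σ_2 + 1·σ_3 = 6(Δ_2 - Δ_1) = 102
Clamped end conditions give two more equations: 2h_0·σ_0 + h_0·σ_1 = 6(Δ_0 - p'(0)) = 30 and h_2·σ_2 + 2h_2·σ_3 = 6(p'(4) - Δ_2) = -66.
Forward elimination and back-substitution give σ_0 = 28, σ_1 = -26, σ_2 = 34, σ_3 = -50.
On [3, 4], with p_2(t) = a_2 + b_2·(t - 3) + c_2·(t - 3)² + d_2·(t - 3)³: c_2 = σ_2/2 = 17, d_2 = (σ_3 - σ_2)/(6h_2) = -14, b_2 = Δ_2 - h_2(2σ_2 + σ_3)/6 = 9.

9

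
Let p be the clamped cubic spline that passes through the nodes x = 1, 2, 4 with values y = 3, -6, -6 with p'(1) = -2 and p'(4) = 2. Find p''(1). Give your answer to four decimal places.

With M_i denoting the second derivative at x_i, h_i = 1, 2, and Δ_i = (y_(i+1) − y_i)/h_i = -9, 0:
  1·M_0 + 6·M_1 + 2·M_2 = 6(Δ_1 - Δ_0) = 54
Clamped end conditions give two more equations: 2h_0·M_0 + h_0·M_1 = 6(Δ_0 - p'(1)) = -42 and h_1·M_1 + 2h_1·M_2 = 6(p'(4) - Δ_1) = 12.
Forward elimination and back-substitution give M_0 = -86/3, M_1 = 46/3, M_2 = -14/3.

-28.6667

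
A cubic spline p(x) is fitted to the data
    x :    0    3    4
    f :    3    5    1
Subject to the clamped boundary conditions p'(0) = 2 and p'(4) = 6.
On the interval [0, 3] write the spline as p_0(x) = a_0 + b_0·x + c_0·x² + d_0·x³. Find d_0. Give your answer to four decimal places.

-0.6759

Write σ_i for p''(x_i). With h_i = 3, 1 and divided differences Δ_i = 2/3, -4, the continuity of p' gives the tridiagonal system
  3·σ_0 + 8·σ_1 + 1·σ_2 = 6(Δ_1 - Δ_0) = -28
Clamped end conditions give two more equations: 2h_0·σ_0 + h_0·σ_1 = 6(Δ_0 - p'(0)) = -8 and h_1·σ_1 + 2h_1·σ_2 = 6(p'(4) - Δ_1) = 60.
Hence σ_0 = 19/6, σ_1 = -9, σ_2 = 69/2.
On [0, 3], with p_0(x) = a_0 + b_0·x + c_0·x² + d_0·x³: c_0 = σ_0/2 = 19/12, d_0 = (σ_1 - σ_0)/(6h_0) = -73/108, b_0 = Δ_0 - h_0(2σ_0 + σ_1)/6 = 2.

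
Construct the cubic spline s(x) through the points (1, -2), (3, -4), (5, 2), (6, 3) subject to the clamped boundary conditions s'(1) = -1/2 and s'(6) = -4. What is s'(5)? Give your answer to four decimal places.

3.7174

With σ_i denoting the second derivative at x_i, h_i = 2, 2, 1, and Δ_i = (y_(i+1) − y_i)/h_i = -1, 3, 1:
  2·σ_0 + 8·σ_1 + 2·σ_2 = 6(Δ_1 - Δ_0) = 24
  2·σ_1 + 6·σ_2 + 1·σ_3 = 6(Δ_2 - Δ_1) = -12
Clamped end conditions give two more equations: 2h_0·σ_0 + h_0·σ_1 = 6(Δ_0 - s'(1)) = -3 and h_2·σ_2 + 2h_2·σ_3 = 6(s'(6) - Δ_2) = -30.
Hence σ_0 = -62/23, σ_1 = 179/46, σ_2 = -20/23, σ_3 = -335/23.
On [5, 6], s'(x) = b_2 + 2c_2·(x - 5) + 3d_2·(x - 5)² with b_2 = Δ_2 - h_2(2σ_2 + σ_3)/6 = 171/46, c_2 = σ_2/2 = -10/23, d_2 = (σ_3 - σ_2)/(6h_2) = -105/46. So s'(5) = 171/46.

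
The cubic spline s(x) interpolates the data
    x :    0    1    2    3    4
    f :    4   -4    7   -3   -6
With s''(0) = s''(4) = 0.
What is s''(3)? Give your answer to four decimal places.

Put σ_i = s'' at the i-th knot. Here h = (1, 1, 1, 1) and Δ = (-8, 11, -10, -3), so the interior equations h_(i-1)·σ_(i-1) + 2(h_(i-1)+h_i)·σ_i + h_i·σ_(i+1) = 6(Δ_i − Δ_(i-1)) read
  1·σ_0 + 4·σ_1 + 1·σ_2 = 6(Δ_1 - Δ_0) = 114
  1·σ_1 + 4·σ_2 + 1·σ_3 = 6(Δ_2 - Δ_1) = -126
  1·σ_2 + 4·σ_3 + 1·σ_4 = 6(Δ_3 - Δ_2) = 42
Natural end conditions: σ_0 = σ_4 = 0.
Hence σ_0 = 0, σ_1 = 282/7, σ_2 = -330/7, σ_3 = 156/7, σ_4 = 0.

22.2857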